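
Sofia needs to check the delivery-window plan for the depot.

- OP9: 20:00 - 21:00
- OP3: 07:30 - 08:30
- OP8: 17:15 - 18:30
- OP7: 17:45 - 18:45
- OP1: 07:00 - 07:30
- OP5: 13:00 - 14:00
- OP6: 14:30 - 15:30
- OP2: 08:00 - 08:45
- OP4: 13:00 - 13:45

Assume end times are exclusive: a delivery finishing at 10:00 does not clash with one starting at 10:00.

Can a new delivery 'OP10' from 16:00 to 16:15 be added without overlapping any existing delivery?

Yes — the slot is free

OP1: ends 07:30 at or before OP10 starts 16:00 → clear.
OP3: ends 08:30 at or before OP10 starts 16:00 → clear.
OP2: ends 08:45 at or before OP10 starts 16:00 → clear.
OP4: ends 13:45 at or before OP10 starts 16:00 → clear.
OP5: ends 14:00 at or before OP10 starts 16:00 → clear.
OP6: ends 15:30 at or before OP10 starts 16:00 → clear.
OP8: starts 17:15 at or after OP10 ends 16:15 → clear.
OP7: starts 17:45 at or after OP10 ends 16:15 → clear.
OP9: starts 20:00 at or after OP10 ends 16:15 → clear.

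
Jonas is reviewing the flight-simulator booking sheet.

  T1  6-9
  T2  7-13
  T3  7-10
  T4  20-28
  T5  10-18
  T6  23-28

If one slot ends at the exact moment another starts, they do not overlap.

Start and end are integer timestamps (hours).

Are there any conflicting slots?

Two intervals overlap when each starts before the other ends.
Sorted by start: T1, T2, T3, T5, T4, T6.
T2 starts before T1 ends → T1 and T2 overlap.
That's a conflict, so the schedule is not conflict-free.

Yes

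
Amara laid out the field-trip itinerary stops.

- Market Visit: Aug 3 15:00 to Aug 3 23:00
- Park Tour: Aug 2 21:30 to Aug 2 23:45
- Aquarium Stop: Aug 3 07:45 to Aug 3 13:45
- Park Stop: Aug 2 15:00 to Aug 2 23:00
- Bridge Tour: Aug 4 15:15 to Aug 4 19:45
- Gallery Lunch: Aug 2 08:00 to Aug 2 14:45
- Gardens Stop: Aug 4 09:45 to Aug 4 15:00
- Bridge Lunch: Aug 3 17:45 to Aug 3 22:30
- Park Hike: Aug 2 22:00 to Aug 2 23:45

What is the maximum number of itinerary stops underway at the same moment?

3

Sort all start/end points and keep a running count:
Aug 2 08:00 start Gallery Lunch → 1
Aug 2 14:45 end Gallery Lunch → 0
Aug 2 15:00 start Park Stop → 1
Aug 2 21:30 start Park Tour → 2
Aug 2 22:00 start Park Hike → 3
Aug 2 23:00 end Park Stop → 2
Aug 2 23:45 end Park Hike → 1
Aug 2 23:45 end Park Tour → 0
Aug 3 07:45 start Aquarium Stop → 1
Aug 3 13:45 end Aquarium Stop → 0
Aug 3 15:00 start Market Visit → 1
Aug 3 17:45 start Bridge Lunch → 2
Aug 3 22:30 end Bridge Lunch → 1
Aug 3 23:00 end Market Visit → 0
Aug 4 09:45 start Gardens Stop → 1
Aug 4 15:00 end Gardens Stop → 0
Aug 4 15:15 start Bridge Tour → 1
Aug 4 19:45 end Bridge Tour → 0
Peak is 3, at Aug 2 22:00 (Park Hike, Park Stop, Park Tour).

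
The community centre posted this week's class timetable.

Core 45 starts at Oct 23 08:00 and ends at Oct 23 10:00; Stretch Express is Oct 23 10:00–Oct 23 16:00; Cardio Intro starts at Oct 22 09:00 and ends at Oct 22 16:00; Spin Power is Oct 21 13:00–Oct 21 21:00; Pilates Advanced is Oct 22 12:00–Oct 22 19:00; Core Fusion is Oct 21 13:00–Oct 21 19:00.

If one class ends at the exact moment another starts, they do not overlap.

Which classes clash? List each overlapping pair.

Sorted by start: Spin Power, Core Fusion, Cardio Intro, Pilates Advanced, Core 45, Stretch Express.
Core Fusion starts before Spin Power ends → Spin Power and Core Fusion overlap.
Cardio Intro starts after Spin Power ends; Spin Power is clear from here.
Cardio Intro starts after Core Fusion ends; Core Fusion is clear from here.
Pilates Advanced starts before Cardio Intro ends → Cardio Intro and Pilates Advanced overlap.
Core 45 starts after Cardio Intro ends; Cardio Intro is clear from here.
Core 45 starts after Pilates Advanced ends; Pilates Advanced is clear from here.
Stretch Express starts exactly when Core 45 ends (back-to-back, no overlap).

Cardio Intro & Pilates Advanced, Core Fusion & Spin Power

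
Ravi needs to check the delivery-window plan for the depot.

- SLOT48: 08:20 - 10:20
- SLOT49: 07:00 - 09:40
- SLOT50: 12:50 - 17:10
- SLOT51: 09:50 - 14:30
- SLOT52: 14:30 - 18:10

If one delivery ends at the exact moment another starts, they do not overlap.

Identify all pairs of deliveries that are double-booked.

Sorted by start: SLOT49, SLOT48, SLOT51, SLOT50, SLOT52.
SLOT48 starts before SLOT49 ends → SLOT49 and SLOT48 overlap.
SLOT51 starts after SLOT49 ends, so SLOT49 has no further overlaps.
SLOT51 starts before SLOT48 ends → SLOT48 and SLOT51 overlap.
SLOT50 starts after SLOT48 ends, so SLOT48 has no further overlaps.
SLOT50 starts before SLOT51 ends → SLOT51 and SLOT50 overlap.
SLOT52 starts exactly when SLOT51 ends (back-to-back, no overlap).
SLOT52 starts before SLOT50 ends → SLOT50 and SLOT52 overlap.

SLOT48 & SLOT49, SLOT48 & SLOT51, SLOT50 & SLOT51, SLOT50 & SLOT52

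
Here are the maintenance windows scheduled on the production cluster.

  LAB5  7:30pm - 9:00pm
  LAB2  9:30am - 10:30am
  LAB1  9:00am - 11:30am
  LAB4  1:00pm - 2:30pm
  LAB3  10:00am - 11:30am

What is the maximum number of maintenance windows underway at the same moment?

Sweep the timeline, counting +1 at each start and −1 at each end (ends before starts at a tie):
9:00am start LAB1 → 1
9:30am start LAB2 → 2
10:00am start LAB3 → 3
10:30am end LAB2 → 2
11:30am end LAB1 → 1
11:30am end LAB3 → 0
1:00pm start LAB4 → 1
2:30pm end LAB4 → 0
7:30pm start LAB5 → 1
9:00pm end LAB5 → 0
Peak is 3, at 10:00am (LAB1, LAB2, LAB3).

3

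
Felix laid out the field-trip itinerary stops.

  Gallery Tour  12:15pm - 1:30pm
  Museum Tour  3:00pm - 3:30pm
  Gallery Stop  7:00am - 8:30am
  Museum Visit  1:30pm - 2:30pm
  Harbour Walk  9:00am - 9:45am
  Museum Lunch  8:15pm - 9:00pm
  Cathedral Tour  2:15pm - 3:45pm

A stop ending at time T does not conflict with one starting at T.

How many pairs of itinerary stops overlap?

2

Check each pair: they overlap iff neither finishes before the other starts.
Sorted by start: Gallery Stop, Harbour Walk, Gallery Tour, Museum Visit, Cathedral Tour, Museum Tour, Museum Lunch.
Harbour Walk starts after Gallery Stop ends — done with Gallery Stop.
Gallery Tour starts after Harbour Walk ends — done with Harbour Walk.
Museum Visit starts exactly when Gallery Tour ends (back-to-back, no overlap) — done with Gallery Tour.
Cathedral Tour starts before Museum Visit ends → Museum Visit and Cathedral Tour overlap.
Museum Tour starts after Museum Visit ends — done with Museum Visit.
Museum Tour starts before Cathedral Tour ends → Cathedral Tour and Museum Tour overlap.
Museum Lunch starts after Cathedral Tour ends.
Museum Lunch starts after Museum Tour ends.
Overlapping pairs: Cathedral Tour & Museum Tour, Cathedral Tour & Museum Visit — 2 in total.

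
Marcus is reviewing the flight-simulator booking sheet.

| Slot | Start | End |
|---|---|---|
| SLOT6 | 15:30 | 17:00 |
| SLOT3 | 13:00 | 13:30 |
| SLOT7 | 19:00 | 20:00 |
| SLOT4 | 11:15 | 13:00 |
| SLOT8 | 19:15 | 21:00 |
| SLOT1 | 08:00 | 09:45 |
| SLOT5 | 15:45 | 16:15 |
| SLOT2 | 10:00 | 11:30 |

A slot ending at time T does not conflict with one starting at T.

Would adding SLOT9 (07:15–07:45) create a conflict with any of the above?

SLOT1: starts 08:00 at or after SLOT9 ends 07:45 → clear.
SLOT2: starts 10:00 at or after SLOT9 ends 07:45 → clear.
SLOT4: starts 11:15 at or after SLOT9 ends 07:45 → clear.
SLOT3: starts 13:00 at or after SLOT9 ends 07:45 → clear.
SLOT6: starts 15:30 at or after SLOT9 ends 07:45 → clear.
SLOT5: starts 15:45 at or after SLOT9 ends 07:45 → clear.
SLOT7: starts 19:00 at or after SLOT9 ends 07:45 → clear.
SLOT8: starts 19:15 at or after SLOT9 ends 07:45 → clear.

No — it doesn't clash with anything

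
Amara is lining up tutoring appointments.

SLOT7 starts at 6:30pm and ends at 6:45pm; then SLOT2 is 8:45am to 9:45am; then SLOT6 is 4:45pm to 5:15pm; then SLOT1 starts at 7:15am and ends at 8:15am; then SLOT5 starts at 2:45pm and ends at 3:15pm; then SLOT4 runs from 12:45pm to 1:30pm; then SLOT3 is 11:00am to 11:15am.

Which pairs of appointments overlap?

Sorted by start: SLOT1, SLOT2, SLOT3, SLOT4, SLOT5, SLOT6, SLOT7.
SLOT2 starts after SLOT1 ends, so SLOT1 has no further overlaps.
SLOT3 starts after SLOT2 ends, so SLOT2 has no further overlaps.
SLOT4 starts after SLOT3 ends, so SLOT3 has no further overlaps.
SLOT5 starts after SLOT4 ends, so SLOT4 has no further overlaps.
SLOT6 starts after SLOT5 ends, so SLOT5 has no further overlaps.
SLOT7 starts after SLOT6 ends.

no overlapping pairs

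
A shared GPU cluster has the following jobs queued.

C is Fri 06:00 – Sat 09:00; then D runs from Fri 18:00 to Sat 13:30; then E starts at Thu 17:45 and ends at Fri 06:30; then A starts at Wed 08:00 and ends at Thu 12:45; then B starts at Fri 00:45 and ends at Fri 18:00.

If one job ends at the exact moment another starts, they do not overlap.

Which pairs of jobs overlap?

B & C, B & E, C & D, C & E

Sorted by start: A, E, B, C, D.
E starts after A ends, so A has no further overlaps.
B starts before E ends → E and B overlap.
C starts before E ends → E and C overlap.
D starts after E ends.
C starts before B ends → B and C overlap.
D starts exactly when B ends (back-to-back, no overlap).
D starts before C ends → C and D overlap.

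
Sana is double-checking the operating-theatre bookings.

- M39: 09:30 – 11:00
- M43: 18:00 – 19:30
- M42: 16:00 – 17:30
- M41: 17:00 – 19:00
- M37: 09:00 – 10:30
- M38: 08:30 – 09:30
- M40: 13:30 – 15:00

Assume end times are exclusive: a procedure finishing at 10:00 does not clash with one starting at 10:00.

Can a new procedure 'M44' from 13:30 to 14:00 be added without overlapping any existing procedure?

M38: ends 09:30 at or before M44 starts 13:30 → clear.
M37: ends 10:30 at or before M44 starts 13:30 → clear.
M39: ends 11:00 at or before M44 starts 13:30 → clear.
M40: starts 13:30 before M44 ends 14:00, and ends 15:00 after M44 starts 13:30 → overlap.
M42: starts 16:00 at or after M44 ends 14:00 → clear.
M41: starts 17:00 at or after M44 ends 14:00 → clear.
M43: starts 18:00 at or after M44 ends 14:00 → clear.
M44 overlaps M40.

No — it overlaps M40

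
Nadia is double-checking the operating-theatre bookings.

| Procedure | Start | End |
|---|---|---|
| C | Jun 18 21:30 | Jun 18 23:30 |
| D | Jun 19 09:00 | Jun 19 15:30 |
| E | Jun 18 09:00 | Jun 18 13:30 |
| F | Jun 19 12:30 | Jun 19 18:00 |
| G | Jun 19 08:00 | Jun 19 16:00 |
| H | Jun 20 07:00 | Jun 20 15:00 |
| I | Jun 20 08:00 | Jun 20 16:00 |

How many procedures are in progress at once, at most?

Sort all start/end points and keep a running count:
Jun 18 09:00 start E → 1
Jun 18 13:30 end E → 0
Jun 18 21:30 start C → 1
Jun 18 23:30 end C → 0
Jun 19 08:00 start G → 1
Jun 19 09:00 start D → 2
Jun 19 12:30 start F → 3
Jun 19 15:30 end D → 2
Jun 19 16:00 end G → 1
Jun 19 18:00 end F → 0
Jun 20 07:00 start H → 1
Jun 20 08:00 start I → 2
Jun 20 15:00 end H → 1
Jun 20 16:00 end I → 0
Peak is 3, at Jun 19 12:30 (D, F, G).

3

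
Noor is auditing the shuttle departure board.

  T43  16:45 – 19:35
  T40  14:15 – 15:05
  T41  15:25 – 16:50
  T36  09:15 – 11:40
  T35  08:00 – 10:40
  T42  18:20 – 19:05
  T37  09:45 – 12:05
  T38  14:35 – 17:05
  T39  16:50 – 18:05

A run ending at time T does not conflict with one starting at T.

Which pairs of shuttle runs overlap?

Sorted by start: T35, T36, T37, T40, T38, T41, T43, T39, T42.
T36 starts before T35 ends → T35 and T36 overlap.
T37 starts before T35 ends → T35 and T37 overlap.
T40 starts after T35 ends, so nothing later overlaps T35 either.
T37 starts before T36 ends → T36 and T37 overlap.
T40 starts after T36 ends, so nothing later overlaps T36 either.
T40 starts after T37 ends, so nothing later overlaps T37 either.
T38 starts before T40 ends → T40 and T38 overlap.
T41 starts after T40 ends, so nothing later overlaps T40 either.
T41 starts before T38 ends → T38 and T41 overlap.
T43 starts before T38 ends → T38 and T43 overlap.
T39 starts before T38 ends → T38 and T39 overlap.
T42 starts after T38 ends.
T43 starts before T41 ends → T41 and T43 overlap.
T39 starts exactly when T41 ends (back-to-back, no overlap), so nothing later overlaps T41 either.
T39 starts before T43 ends → T43 and T39 overlap.
T42 starts before T43 ends → T43 and T42 overlap.
T42 starts after T39 ends.

T35 & T36, T35 & T37, T36 & T37, T38 & T39, T38 & T40, T38 & T41, T38 & T43, T39 & T43, T41 & T43, T42 & T43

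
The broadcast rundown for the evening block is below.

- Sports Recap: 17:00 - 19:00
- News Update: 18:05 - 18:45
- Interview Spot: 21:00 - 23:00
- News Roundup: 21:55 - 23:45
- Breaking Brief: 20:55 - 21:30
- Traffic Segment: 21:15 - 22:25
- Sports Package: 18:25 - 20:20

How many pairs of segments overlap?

Sorted by start: Sports Recap, News Update, Sports Package, Breaking Brief, Interview Spot, Traffic Segment, News Roundup.
News Update starts before Sports Recap ends → Sports Recap and News Update overlap.
Sports Package starts before Sports Recap ends → Sports Recap and Sports Package overlap.
Breaking Brief starts after Sports Recap ends, so Sports Recap has no further overlaps.
Sports Package starts before News Update ends → News Update and Sports Package overlap.
Breaking Brief starts after News Update ends, so News Update has no further overlaps.
Breaking Brief starts after Sports Package ends, so Sports Package has no further overlaps.
Interview Spot starts before Breaking Brief ends → Breaking Brief and Interview Spot overlap.
Traffic Segment starts before Breaking Brief ends → Breaking Brief and Traffic Segment overlap.
News Roundup starts after Breaking Brief ends.
Traffic Segment starts before Interview Spot ends → Interview Spot and Traffic Segment overlap.
News Roundup starts before Interview Spot ends → Interview Spot and News Roundup overlap.
News Roundup starts before Traffic Segment ends → Traffic Segment and News Roundup overlap.
Overlapping pairs: Breaking Brief & Interview Spot, Breaking Brief & Traffic Segment, Interview Spot & News Roundup, Interview Spot & Traffic Segment, News Roundup & Traffic Segment, News Update & Sports Package, News Update & Sports Recap, Sports Package & Sports Recap — 8 in total.

8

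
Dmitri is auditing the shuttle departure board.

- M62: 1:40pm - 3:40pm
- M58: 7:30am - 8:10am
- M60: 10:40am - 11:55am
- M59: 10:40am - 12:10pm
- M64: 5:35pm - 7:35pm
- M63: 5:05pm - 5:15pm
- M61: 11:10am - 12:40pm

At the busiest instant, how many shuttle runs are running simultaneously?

Walk through starts and ends in time order (an end at T is processed before a start at T):
7:30am start M58 → 1
8:10am end M58 → 0
10:40am start M59 → 1
10:40am start M60 → 2
11:10am start M61 → 3
11:55am end M60 → 2
12:10pm end M59 → 1
12:40pm end M61 → 0
1:40pm start M62 → 1
3:40pm end M62 → 0
5:05pm start M63 → 1
5:15pm end M63 → 0
5:35pm start M64 → 1
7:35pm end M64 → 0
Peak is 3, at 11:10am (M59, M60, M61).

3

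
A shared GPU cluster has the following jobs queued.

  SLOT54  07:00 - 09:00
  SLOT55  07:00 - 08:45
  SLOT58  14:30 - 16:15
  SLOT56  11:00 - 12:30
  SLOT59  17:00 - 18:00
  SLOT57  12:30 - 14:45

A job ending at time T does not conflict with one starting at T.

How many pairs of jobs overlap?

Sorted by start: SLOT54, SLOT55, SLOT56, SLOT57, SLOT58, SLOT59.
SLOT55 starts before SLOT54 ends → SLOT54 and SLOT55 overlap.
SLOT56 starts after SLOT54 ends — done with SLOT54.
SLOT56 starts after SLOT55 ends — done with SLOT55.
SLOT57 starts exactly when SLOT56 ends (back-to-back, no overlap) — done with SLOT56.
SLOT58 starts before SLOT57 ends → SLOT57 and SLOT58 overlap.
SLOT59 starts after SLOT57 ends.
SLOT59 starts after SLOT58 ends.
Overlapping pairs: SLOT54 & SLOT55, SLOT57 & SLOT58 — 2 in total.

2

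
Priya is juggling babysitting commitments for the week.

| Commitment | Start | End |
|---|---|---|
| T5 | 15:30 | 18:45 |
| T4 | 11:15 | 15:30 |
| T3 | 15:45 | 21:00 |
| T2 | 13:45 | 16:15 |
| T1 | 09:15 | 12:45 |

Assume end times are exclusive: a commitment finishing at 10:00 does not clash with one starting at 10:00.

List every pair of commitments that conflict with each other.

T1 & T4, T2 & T3, T2 & T4, T2 & T5, T3 & T5

Two intervals overlap when each starts before the other ends.
Sorted by start: T1, T4, T2, T5, T3.
T4 starts before T1 ends → T1 and T4 overlap.
T2 starts after T1 ends, so nothing later overlaps T1 either.
T2 starts before T4 ends → T4 and T2 overlap.
T5 starts exactly when T4 ends (back-to-back, no overlap), so nothing later overlaps T4 either.
T5 starts before T2 ends → T2 and T5 overlap.
T3 starts before T2 ends → T2 and T3 overlap.
T3 starts before T5 ends → T5 and T3 overlap.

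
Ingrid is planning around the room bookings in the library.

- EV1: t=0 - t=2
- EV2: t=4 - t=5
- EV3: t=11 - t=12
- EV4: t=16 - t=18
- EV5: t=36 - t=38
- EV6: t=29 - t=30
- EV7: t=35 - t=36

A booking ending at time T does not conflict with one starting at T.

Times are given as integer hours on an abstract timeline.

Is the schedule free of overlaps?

Yes

Sorted by start: EV1, EV2, EV3, EV4, EV6, EV7, EV5.
EV2 starts after EV1 ends; EV1 is clear from here.
EV3 starts after EV2 ends; EV2 is clear from here.
EV4 starts after EV3 ends; EV3 is clear from here.
EV6 starts after EV4 ends; EV4 is clear from here.
EV7 starts after EV6 ends; EV6 is clear from here.
EV5 starts exactly when EV7 ends (back-to-back, no overlap).
Every pair is clear; the schedule has no overlaps.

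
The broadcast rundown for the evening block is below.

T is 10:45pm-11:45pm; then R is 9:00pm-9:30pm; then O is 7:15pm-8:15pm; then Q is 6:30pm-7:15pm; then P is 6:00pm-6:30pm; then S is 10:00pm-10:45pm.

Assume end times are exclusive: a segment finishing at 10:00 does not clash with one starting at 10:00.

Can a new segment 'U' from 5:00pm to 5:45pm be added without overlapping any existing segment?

Yes — the slot is free

P: starts 6:00pm at or after U ends 5:45pm → clear.
Q: starts 6:30pm at or after U ends 5:45pm → clear.
O: starts 7:15pm at or after U ends 5:45pm → clear.
R: starts 9:00pm at or after U ends 5:45pm → clear.
S: starts 10:00pm at or after U ends 5:45pm → clear.
T: starts 10:45pm at or after U ends 5:45pm → clear.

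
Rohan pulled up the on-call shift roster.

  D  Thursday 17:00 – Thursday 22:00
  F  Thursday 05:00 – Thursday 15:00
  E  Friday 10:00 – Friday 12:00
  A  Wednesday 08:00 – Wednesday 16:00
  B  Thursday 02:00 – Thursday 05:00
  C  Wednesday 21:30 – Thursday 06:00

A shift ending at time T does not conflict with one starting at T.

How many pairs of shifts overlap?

Sorted by start: A, C, B, F, D, E.
C starts after A ends; A is clear from here.
B starts before C ends → C and B overlap.
F starts before C ends → C and F overlap.
D starts after C ends; C is clear from here.
F starts exactly when B ends (back-to-back, no overlap); B is clear from here.
D starts after F ends; F is clear from here.
E starts after D ends.
Overlapping pairs: B & C, C & F — 2 in total.

2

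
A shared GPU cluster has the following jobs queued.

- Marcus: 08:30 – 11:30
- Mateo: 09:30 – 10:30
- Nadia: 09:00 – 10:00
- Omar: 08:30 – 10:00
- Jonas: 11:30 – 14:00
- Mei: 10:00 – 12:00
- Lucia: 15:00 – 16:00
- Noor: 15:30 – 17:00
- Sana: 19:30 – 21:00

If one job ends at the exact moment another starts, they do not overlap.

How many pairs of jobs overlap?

10

Sorted by start: Marcus, Omar, Nadia, Mateo, Mei, Jonas, Lucia, Noor, Sana.
Omar starts before Marcus ends → Marcus and Omar overlap.
Nadia starts before Marcus ends → Marcus and Nadia overlap.
Mateo starts before Marcus ends → Marcus and Mateo overlap.
Mei starts before Marcus ends → Marcus and Mei overlap.
Jonas starts exactly when Marcus ends (back-to-back, no overlap), so nothing later overlaps Marcus either.
Nadia starts before Omar ends → Omar and Nadia overlap.
Mateo starts before Omar ends → Omar and Mateo overlap.
Mei starts exactly when Omar ends (back-to-back, no overlap), so nothing later overlaps Omar either.
Mateo starts before Nadia ends → Nadia and Mateo overlap.
Mei starts exactly when Nadia ends (back-to-back, no overlap), so nothing later overlaps Nadia either.
Mei starts before Mateo ends → Mateo and Mei overlap.
Jonas starts after Mateo ends, so nothing later overlaps Mateo either.
Jonas starts before Mei ends → Mei and Jonas overlap.
Lucia starts after Mei ends, so nothing later overlaps Mei either.
Lucia starts after Jonas ends, so nothing later overlaps Jonas either.
Noor starts before Lucia ends → Lucia and Noor overlap.
Sana starts after Lucia ends.
Sana starts after Noor ends.
Overlapping pairs: Jonas & Mei, Lucia & Noor, Marcus & Mateo, Marcus & Mei, Marcus & Nadia, Marcus & Omar, Mateo & Mei, Mateo & Nadia, Mateo & Omar, Nadia & Omar — 10 in total.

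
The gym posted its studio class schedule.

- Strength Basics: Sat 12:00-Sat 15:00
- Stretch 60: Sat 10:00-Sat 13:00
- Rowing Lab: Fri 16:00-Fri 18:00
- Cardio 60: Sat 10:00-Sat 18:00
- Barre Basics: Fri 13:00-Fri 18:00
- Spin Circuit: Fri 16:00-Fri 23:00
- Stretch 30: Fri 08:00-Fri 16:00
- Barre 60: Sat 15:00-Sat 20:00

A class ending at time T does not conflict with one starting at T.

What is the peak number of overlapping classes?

3

Walk through starts and ends in time order (an end at T is processed before a start at T):
Fri 08:00 start Stretch 30 → 1
Fri 13:00 start Barre Basics → 2
Fri 16:00 end Stretch 30 → 1
Fri 16:00 start Rowing Lab → 2
Fri 16:00 start Spin Circuit → 3
Fri 18:00 end Barre Basics → 2
Fri 18:00 end Rowing Lab → 1
Fri 23:00 end Spin Circuit → 0
Sat 10:00 start Cardio 60 → 1
Sat 10:00 start Stretch 60 → 2
Sat 12:00 start Strength Basics → 3
Sat 13:00 end Stretch 60 → 2
Sat 15:00 end Strength Basics → 1
Sat 15:00 start Barre 60 → 2
Sat 18:00 end Cardio 60 → 1
Sat 20:00 end Barre 60 → 0
Peak is 3, at Fri 16:00 (Barre Basics, Rowing Lab, Spin Circuit).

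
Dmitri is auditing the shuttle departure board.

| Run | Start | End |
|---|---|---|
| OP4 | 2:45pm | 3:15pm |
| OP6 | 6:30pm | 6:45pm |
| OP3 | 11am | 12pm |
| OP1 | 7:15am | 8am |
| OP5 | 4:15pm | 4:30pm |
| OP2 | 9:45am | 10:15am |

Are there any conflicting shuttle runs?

No

Sorted by start: OP1, OP2, OP3, OP4, OP5, OP6.
OP2 starts after OP1 ends — done with OP1.
OP3 starts after OP2 ends — done with OP2.
OP4 starts after OP3 ends — done with OP3.
OP5 starts after OP4 ends — done with OP4.
OP6 starts after OP5 ends.
Every pair is clear; the schedule has no overlaps.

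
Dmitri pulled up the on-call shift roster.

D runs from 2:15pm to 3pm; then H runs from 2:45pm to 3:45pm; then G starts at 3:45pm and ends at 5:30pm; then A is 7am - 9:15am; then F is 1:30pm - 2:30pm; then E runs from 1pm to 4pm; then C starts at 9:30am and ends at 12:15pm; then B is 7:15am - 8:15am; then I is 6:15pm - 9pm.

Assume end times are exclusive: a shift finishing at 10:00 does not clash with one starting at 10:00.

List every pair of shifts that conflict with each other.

Sorted by start: A, B, C, E, F, D, H, G, I.
B starts before A ends → A and B overlap.
C starts after A ends, so A has no further overlaps.
C starts after B ends, so B has no further overlaps.
E starts after C ends, so C has no further overlaps.
F starts before E ends → E and F overlap.
D starts before E ends → E and D overlap.
H starts before E ends → E and H overlap.
G starts before E ends → E and G overlap.
I starts after E ends.
D starts before F ends → F and D overlap.
H starts after F ends, so F has no further overlaps.
H starts before D ends → D and H overlap.
G starts after D ends, so D has no further overlaps.
G starts exactly when H ends (back-to-back, no overlap), so H has no further overlaps.
I starts after G ends.

A & B, D & E, D & F, D & H, E & F, E & G, E & H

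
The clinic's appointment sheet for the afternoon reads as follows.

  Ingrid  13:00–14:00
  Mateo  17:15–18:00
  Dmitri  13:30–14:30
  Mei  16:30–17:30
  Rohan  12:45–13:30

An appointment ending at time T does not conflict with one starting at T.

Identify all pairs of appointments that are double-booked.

Dmitri & Ingrid, Ingrid & Rohan, Mateo & Mei

Two intervals overlap when each starts before the other ends.
Sorted by start: Rohan, Ingrid, Dmitri, Mei, Mateo.
Ingrid starts before Rohan ends → Rohan and Ingrid overlap.
Dmitri starts exactly when Rohan ends (back-to-back, no overlap); Rohan is clear from here.
Dmitri starts before Ingrid ends → Ingrid and Dmitri overlap.
Mei starts after Ingrid ends; Ingrid is clear from here.
Mei starts after Dmitri ends; Dmitri is clear from here.
Mateo starts before Mei ends → Mei and Mateo overlap.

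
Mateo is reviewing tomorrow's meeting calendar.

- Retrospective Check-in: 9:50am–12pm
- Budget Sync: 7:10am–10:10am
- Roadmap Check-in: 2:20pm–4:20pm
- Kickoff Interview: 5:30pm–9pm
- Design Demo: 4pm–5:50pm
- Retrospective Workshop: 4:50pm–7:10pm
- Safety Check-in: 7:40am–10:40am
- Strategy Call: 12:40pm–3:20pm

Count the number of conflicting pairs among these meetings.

8

Sorted by start: Budget Sync, Safety Check-in, Retrospective Check-in, Strategy Call, Roadmap Check-in, Design Demo, Retrospective Workshop, Kickoff Interview.
Safety Check-in starts before Budget Sync ends → Budget Sync and Safety Check-in overlap.
Retrospective Check-in starts before Budget Sync ends → Budget Sync and Retrospective Check-in overlap.
Strategy Call starts after Budget Sync ends — done with Budget Sync.
Retrospective Check-in starts before Safety Check-in ends → Safety Check-in and Retrospective Check-in overlap.
Strategy Call starts after Safety Check-in ends — done with Safety Check-in.
Strategy Call starts after Retrospective Check-in ends — done with Retrospective Check-in.
Roadmap Check-in starts before Strategy Call ends → Strategy Call and Roadmap Check-in overlap.
Design Demo starts after Strategy Call ends — done with Strategy Call.
Design Demo starts before Roadmap Check-in ends → Roadmap Check-in and Design Demo overlap.
Retrospective Workshop starts after Roadmap Check-in ends — done with Roadmap Check-in.
Retrospective Workshop starts before Design Demo ends → Design Demo and Retrospective Workshop overlap.
Kickoff Interview starts before Design Demo ends → Design Demo and Kickoff Interview overlap.
Kickoff Interview starts before Retrospective Workshop ends → Retrospective Workshop and Kickoff Interview overlap.
Overlapping pairs: Budget Sync & Retrospective Check-in, Budget Sync & Safety Check-in, Design Demo & Kickoff Interview, Design Demo & Retrospective Workshop, Design Demo & Roadmap Check-in, Kickoff Interview & Retrospective Workshop, Retrospective Check-in & Safety Check-in, Roadmap Check-in & Strategy Call — 8 in total.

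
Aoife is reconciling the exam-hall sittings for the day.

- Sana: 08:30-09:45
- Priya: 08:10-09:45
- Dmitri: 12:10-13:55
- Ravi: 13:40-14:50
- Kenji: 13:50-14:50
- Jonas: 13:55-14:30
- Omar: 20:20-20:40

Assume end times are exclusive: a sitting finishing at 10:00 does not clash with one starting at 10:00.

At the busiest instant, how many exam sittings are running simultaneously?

3

Sweep the timeline, counting +1 at each start and −1 at each end (ends before starts at a tie):
08:10 start Priya → 1
08:30 start Sana → 2
09:45 end Priya → 1
09:45 end Sana → 0
12:10 start Dmitri → 1
13:40 start Ravi → 2
13:50 start Kenji → 3
13:55 end Dmitri → 2
13:55 start Jonas → 3
14:30 end Jonas → 2
14:50 end Kenji → 1
14:50 end Ravi → 0
20:20 start Omar → 1
20:40 end Omar → 0
Peak is 3, at 13:50 (Dmitri, Kenji, Ravi).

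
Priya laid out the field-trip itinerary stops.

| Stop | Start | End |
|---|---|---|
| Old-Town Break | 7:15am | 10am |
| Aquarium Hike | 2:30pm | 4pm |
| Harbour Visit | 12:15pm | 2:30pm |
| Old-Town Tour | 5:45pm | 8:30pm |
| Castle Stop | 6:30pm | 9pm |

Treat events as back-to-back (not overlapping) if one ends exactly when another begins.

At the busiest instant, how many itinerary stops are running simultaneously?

2

Sweep the timeline, counting +1 at each start and −1 at each end (ends before starts at a tie):
7:15am start Old-Town Break → 1
10am end Old-Town Break → 0
12:15pm start Harbour Visit → 1
2:30pm end Harbour Visit → 0
2:30pm start Aquarium Hike → 1
4pm end Aquarium Hike → 0
5:45pm start Old-Town Tour → 1
6:30pm start Castle Stop → 2
8:30pm end Old-Town Tour → 1
9pm end Castle Stop → 0
Peak is 2, at 6:30pm (Castle Stop, Old-Town Tour).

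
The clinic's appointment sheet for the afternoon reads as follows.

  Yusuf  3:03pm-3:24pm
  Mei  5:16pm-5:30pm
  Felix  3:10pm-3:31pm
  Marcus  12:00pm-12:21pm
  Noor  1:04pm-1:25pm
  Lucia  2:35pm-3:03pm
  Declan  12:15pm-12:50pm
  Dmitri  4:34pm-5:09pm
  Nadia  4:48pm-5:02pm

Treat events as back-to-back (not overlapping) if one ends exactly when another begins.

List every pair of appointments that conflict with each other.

Two intervals overlap when each starts before the other ends.
Sorted by start: Marcus, Declan, Noor, Lucia, Yusuf, Felix, Dmitri, Nadia, Mei.
Declan starts before Marcus ends → Marcus and Declan overlap.
Noor starts after Marcus ends, so nothing later overlaps Marcus either.
Noor starts after Declan ends, so nothing later overlaps Declan either.
Lucia starts after Noor ends, so nothing later overlaps Noor either.
Yusuf starts exactly when Lucia ends (back-to-back, no overlap), so nothing later overlaps Lucia either.
Felix starts before Yusuf ends → Yusuf and Felix overlap.
Dmitri starts after Yusuf ends, so nothing later overlaps Yusuf either.
Dmitri starts after Felix ends, so nothing later overlaps Felix either.
Nadia starts before Dmitri ends → Dmitri and Nadia overlap.
Mei starts after Dmitri ends.
Mei starts after Nadia ends.

Declan & Marcus, Dmitri & Nadia, Felix & Yusuf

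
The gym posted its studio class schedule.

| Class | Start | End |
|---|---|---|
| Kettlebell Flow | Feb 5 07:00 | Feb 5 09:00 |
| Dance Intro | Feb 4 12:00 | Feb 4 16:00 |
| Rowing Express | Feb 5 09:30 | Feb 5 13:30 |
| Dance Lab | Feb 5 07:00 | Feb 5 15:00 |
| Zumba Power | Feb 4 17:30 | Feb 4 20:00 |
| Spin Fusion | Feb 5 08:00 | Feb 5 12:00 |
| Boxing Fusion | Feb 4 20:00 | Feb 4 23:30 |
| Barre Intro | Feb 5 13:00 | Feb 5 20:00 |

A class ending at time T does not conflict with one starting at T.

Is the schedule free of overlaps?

No

Sorted by start: Dance Intro, Zumba Power, Boxing Fusion, Dance Lab, Kettlebell Flow, Spin Fusion, Rowing Express, Barre Intro.
Zumba Power starts after Dance Intro ends — done with Dance Intro.
Boxing Fusion starts exactly when Zumba Power ends (back-to-back, no overlap) — done with Zumba Power.
Dance Lab starts after Boxing Fusion ends — done with Boxing Fusion.
Kettlebell Flow starts before Dance Lab ends → Dance Lab and Kettlebell Flow overlap.
That's a conflict, so the schedule is not conflict-free.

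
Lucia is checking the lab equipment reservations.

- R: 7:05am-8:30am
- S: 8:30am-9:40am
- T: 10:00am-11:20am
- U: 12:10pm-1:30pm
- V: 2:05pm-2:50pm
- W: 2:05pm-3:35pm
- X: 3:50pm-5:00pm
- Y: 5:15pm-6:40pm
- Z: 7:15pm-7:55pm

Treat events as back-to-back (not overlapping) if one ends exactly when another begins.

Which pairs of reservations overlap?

Sorted by start: R, S, T, U, V, W, X, Y, Z.
S starts exactly when R ends (back-to-back, no overlap), so R has no further overlaps.
T starts after S ends, so S has no further overlaps.
U starts after T ends, so T has no further overlaps.
V starts after U ends, so U has no further overlaps.
W starts before V ends → V and W overlap.
X starts after V ends, so V has no further overlaps.
X starts after W ends, so W has no further overlaps.
Y starts after X ends, so X has no further overlaps.
Z starts after Y ends.

V & W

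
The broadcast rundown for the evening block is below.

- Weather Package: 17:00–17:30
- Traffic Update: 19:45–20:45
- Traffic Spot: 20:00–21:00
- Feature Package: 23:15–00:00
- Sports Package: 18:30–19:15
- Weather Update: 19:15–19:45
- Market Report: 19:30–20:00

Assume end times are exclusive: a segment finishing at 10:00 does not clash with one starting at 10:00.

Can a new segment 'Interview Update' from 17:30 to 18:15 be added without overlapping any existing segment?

Weather Package: ends 17:30 at or before Interview Update starts 17:30 → clear.
Sports Package: starts 18:30 at or after Interview Update ends 18:15 → clear.
Weather Update: starts 19:15 at or after Interview Update ends 18:15 → clear.
Market Report: starts 19:30 at or after Interview Update ends 18:15 → clear.
Traffic Update: starts 19:45 at or after Interview Update ends 18:15 → clear.
Traffic Spot: starts 20:00 at or after Interview Update ends 18:15 → clear.
Feature Package: starts 23:15 at or after Interview Update ends 18:15 → clear.

Yes — the slot is free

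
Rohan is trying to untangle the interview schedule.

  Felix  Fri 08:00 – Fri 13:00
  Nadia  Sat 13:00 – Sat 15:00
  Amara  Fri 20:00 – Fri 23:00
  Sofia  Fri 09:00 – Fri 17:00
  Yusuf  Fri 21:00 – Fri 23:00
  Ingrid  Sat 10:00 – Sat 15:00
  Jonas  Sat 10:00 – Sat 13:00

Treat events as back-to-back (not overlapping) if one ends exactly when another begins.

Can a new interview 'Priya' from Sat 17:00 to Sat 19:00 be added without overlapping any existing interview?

Yes — the slot is free

Felix: ends Fri 13:00 at or before Priya starts Sat 17:00 → clear.
Sofia: ends Fri 17:00 at or before Priya starts Sat 17:00 → clear.
Amara: ends Fri 23:00 at or before Priya starts Sat 17:00 → clear.
Yusuf: ends Fri 23:00 at or before Priya starts Sat 17:00 → clear.
Ingrid: ends Sat 15:00 at or before Priya starts Sat 17:00 → clear.
Jonas: ends Sat 13:00 at or before Priya starts Sat 17:00 → clear.
Nadia: ends Sat 15:00 at or before Priya starts Sat 17:00 → clear.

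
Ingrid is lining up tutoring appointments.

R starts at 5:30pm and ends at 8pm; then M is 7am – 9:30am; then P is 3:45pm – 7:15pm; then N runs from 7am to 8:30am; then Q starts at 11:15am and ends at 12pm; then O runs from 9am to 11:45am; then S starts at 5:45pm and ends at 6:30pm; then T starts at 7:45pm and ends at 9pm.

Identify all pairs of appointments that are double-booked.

M & N, M & O, O & Q, P & R, P & S, R & S, R & T

Check each pair: they overlap iff neither finishes before the other starts.
Sorted by start: M, N, O, Q, P, R, S, T.
N starts before M ends → M and N overlap.
O starts before M ends → M and O overlap.
Q starts after M ends, so M has no further overlaps.
O starts after N ends, so N has no further overlaps.
Q starts before O ends → O and Q overlap.
P starts after O ends, so O has no further overlaps.
P starts after Q ends, so Q has no further overlaps.
R starts before P ends → P and R overlap.
S starts before P ends → P and S overlap.
T starts after P ends.
S starts before R ends → R and S overlap.
T starts before R ends → R and T overlap.
T starts after S ends.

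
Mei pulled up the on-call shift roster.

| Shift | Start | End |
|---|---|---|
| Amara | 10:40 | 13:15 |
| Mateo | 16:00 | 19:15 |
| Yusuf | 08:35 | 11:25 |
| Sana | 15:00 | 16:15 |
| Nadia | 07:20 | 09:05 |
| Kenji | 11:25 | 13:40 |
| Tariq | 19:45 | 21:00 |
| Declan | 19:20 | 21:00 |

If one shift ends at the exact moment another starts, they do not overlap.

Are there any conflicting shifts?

Yes

Sorted by start: Nadia, Yusuf, Amara, Kenji, Sana, Mateo, Declan, Tariq.
Yusuf starts before Nadia ends → Nadia and Yusuf overlap.
That's a conflict, so the schedule is not conflict-free.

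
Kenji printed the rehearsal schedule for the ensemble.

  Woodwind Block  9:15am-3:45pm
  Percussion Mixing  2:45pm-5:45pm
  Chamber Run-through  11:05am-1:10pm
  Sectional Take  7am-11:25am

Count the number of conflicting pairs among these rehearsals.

Sorted by start: Sectional Take, Woodwind Block, Chamber Run-through, Percussion Mixing.
Woodwind Block starts before Sectional Take ends → Sectional Take and Woodwind Block overlap.
Chamber Run-through starts before Sectional Take ends → Sectional Take and Chamber Run-through overlap.
Percussion Mixing starts after Sectional Take ends.
Chamber Run-through starts before Woodwind Block ends → Woodwind Block and Chamber Run-through overlap.
Percussion Mixing starts before Woodwind Block ends → Woodwind Block and Percussion Mixing overlap.
Percussion Mixing starts after Chamber Run-through ends.
Overlapping pairs: Chamber Run-through & Sectional Take, Chamber Run-through & Woodwind Block, Percussion Mixing & Woodwind Block, Sectional Take & Woodwind Block — 4 in total.

4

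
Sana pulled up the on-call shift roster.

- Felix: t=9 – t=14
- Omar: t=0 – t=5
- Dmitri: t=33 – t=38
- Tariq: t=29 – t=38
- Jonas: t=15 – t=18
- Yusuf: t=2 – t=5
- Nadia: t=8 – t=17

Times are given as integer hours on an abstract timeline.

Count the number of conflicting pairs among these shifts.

Check each pair: they overlap iff neither finishes before the other starts.
Sorted by start: Omar, Yusuf, Nadia, Felix, Jonas, Tariq, Dmitri.
Yusuf starts before Omar ends → Omar and Yusuf overlap.
Nadia starts after Omar ends — done with Omar.
Nadia starts after Yusuf ends — done with Yusuf.
Felix starts before Nadia ends → Nadia and Felix overlap.
Jonas starts before Nadia ends → Nadia and Jonas overlap.
Tariq starts after Nadia ends — done with Nadia.
Jonas starts after Felix ends — done with Felix.
Tariq starts after Jonas ends — done with Jonas.
Dmitri starts before Tariq ends → Tariq and Dmitri overlap.
Overlapping pairs: Dmitri & Tariq, Felix & Nadia, Jonas & Nadia, Omar & Yusuf — 4 in total.

4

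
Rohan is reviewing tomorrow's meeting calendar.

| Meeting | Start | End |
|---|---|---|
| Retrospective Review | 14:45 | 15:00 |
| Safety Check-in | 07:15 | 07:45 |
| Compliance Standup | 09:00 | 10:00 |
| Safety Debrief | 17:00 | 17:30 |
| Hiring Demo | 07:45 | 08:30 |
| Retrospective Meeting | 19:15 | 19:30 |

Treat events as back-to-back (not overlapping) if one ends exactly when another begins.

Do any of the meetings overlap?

Check each pair: they overlap iff neither finishes before the other starts.
Sorted by start: Safety Check-in, Hiring Demo, Compliance Standup, Retrospective Review, Safety Debrief, Retrospective Meeting.
Hiring Demo starts exactly when Safety Check-in ends (back-to-back, no overlap), so nothing later overlaps Safety Check-in either.
Compliance Standup starts after Hiring Demo ends, so nothing later overlaps Hiring Demo either.
Retrospective Review starts after Compliance Standup ends, so nothing later overlaps Compliance Standup either.
Safety Debrief starts after Retrospective Review ends, so nothing later overlaps Retrospective Review either.
Retrospective Meeting starts after Safety Debrief ends.
Every pair is clear; the schedule has no overlaps.

No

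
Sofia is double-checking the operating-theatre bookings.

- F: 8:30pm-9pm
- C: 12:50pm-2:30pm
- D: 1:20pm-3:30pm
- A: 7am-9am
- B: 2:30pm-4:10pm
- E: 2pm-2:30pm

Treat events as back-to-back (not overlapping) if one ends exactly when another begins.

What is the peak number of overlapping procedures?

3

Walk through starts and ends in time order (an end at T is processed before a start at T):
7am start A → 1
9am end A → 0
12:50pm start C → 1
1:20pm start D → 2
2pm start E → 3
2:30pm end C → 2
2:30pm end E → 1
2:30pm start B → 2
3:30pm end D → 1
4:10pm end B → 0
8:30pm start F → 1
9pm end F → 0
Peak is 3, at 2pm (C, D, E).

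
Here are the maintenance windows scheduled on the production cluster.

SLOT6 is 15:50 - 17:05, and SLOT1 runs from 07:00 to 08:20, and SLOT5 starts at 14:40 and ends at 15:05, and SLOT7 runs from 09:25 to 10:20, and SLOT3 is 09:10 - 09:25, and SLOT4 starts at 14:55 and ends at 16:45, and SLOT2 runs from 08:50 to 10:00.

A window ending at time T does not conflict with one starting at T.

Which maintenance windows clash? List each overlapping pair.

Sorted by start: SLOT1, SLOT2, SLOT3, SLOT7, SLOT5, SLOT4, SLOT6.
SLOT2 starts after SLOT1 ends — done with SLOT1.
SLOT3 starts before SLOT2 ends → SLOT2 and SLOT3 overlap.
SLOT7 starts before SLOT2 ends → SLOT2 and SLOT7 overlap.
SLOT5 starts after SLOT2 ends — done with SLOT2.
SLOT7 starts exactly when SLOT3 ends (back-to-back, no overlap) — done with SLOT3.
SLOT5 starts after SLOT7 ends — done with SLOT7.
SLOT4 starts before SLOT5 ends → SLOT5 and SLOT4 overlap.
SLOT6 starts after SLOT5 ends.
SLOT6 starts before SLOT4 ends → SLOT4 and SLOT6 overlap.

SLOT2 & SLOT3, SLOT2 & SLOT7, SLOT4 & SLOT5, SLOT4 & SLOT6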